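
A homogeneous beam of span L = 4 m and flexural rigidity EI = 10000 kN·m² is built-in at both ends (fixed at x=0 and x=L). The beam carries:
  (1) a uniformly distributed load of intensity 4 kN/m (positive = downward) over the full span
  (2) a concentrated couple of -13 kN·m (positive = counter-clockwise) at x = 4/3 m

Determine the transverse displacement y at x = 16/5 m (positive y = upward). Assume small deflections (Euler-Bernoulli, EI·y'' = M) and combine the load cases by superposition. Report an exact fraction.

Load 1 — uniform load w=4 kN/m over full span:
  y_1 = -wx²(L-x)²/(24EI) = -4·(16/5)²·(4-(16/5))²/(24·10000) = -128/1171875 m
Load 2 — applied couple M₀=-13 kN·m at a=4/3 m (b=L-a=8/3):
  y_2 = (R_Ax³/6 - M_Ax²/2 - M₀(x-a)²/2)/EI  [x>a] with R_A=-13/3, M_A=0 = ((-13/3)·(16/5)³/6 - 0·(16/5)²/2 - (-13)·((16/5)-(4/3))²/2)/10000 = -143/1406250 m
Superposition: y = Σ y_i = -1483/7031250 m ≈ -0.000211 m

y(16/5) = -1483/7031250 m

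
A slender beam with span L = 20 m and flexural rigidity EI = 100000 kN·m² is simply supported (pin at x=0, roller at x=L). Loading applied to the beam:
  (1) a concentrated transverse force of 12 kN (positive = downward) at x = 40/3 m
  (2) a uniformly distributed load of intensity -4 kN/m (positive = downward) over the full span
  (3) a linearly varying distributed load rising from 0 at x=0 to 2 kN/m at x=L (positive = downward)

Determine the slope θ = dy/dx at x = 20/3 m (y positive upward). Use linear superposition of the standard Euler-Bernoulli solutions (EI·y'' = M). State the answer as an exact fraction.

Load 1 — point force P=12 kN at a=40/3 m (b=L-a=20/3):
  θ_1 = -Pb(L²-b²-3x²)/(6LEI)  [x≤a] = -12·(20/3)·(20²-(20/3)²-3·(20/3)²)/(6·20·100000) = -1/675 rad
Load 2 — uniform load w=-4 kN/m over full span:
  θ_2 = -w(L³-6Lx²+4x³)/(24EI) = -(-4)·(20³-6·20·(20/3)²+4·(20/3)³)/(24·100000) = 13/2025 rad
Load 3 — triangular load w₀=2 kN/m (0→w₀ over full span):
  θ_3 = -w₀(7L⁴-30L²x²+15x⁴)/(360LEI) = -2·(7·20⁴-30·20²·(20/3)²+15·(20/3)⁴)/(360·20·100000) = -52/30375 rad
Superposition: θ = Σ θ_i = 98/30375 rad ≈ 0.003226 rad

θ(20/3) = 98/30375 rad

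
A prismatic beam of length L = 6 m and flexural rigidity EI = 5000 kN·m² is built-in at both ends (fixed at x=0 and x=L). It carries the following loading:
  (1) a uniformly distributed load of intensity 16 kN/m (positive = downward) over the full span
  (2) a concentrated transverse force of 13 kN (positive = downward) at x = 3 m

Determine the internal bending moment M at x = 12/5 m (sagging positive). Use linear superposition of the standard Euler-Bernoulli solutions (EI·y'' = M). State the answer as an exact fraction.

M(12/5) = 2697/100 kN·m

Load 1 — uniform load w=16 kN/m over full span:
  M_1 = wLx/2 - wL²/12 - wx²/2 = 16·6·(12/5)/2 - 16·6²/12 - 16·(12/5)²/2 = 528/25 kN·m
Load 2 — point force P=13 kN at a=3 m (b=L-a=3):
  M_2 = Pb²(3a+b)x/L³ - Pab²/L²  [x≤a] = 13·3²·(3·3+3)·(12/5)/6³ - 13·3·3²/6² = 117/20 kN·m
Superposition: M = Σ M_i = 2697/100 kN·m ≈ 26.970000 kN·m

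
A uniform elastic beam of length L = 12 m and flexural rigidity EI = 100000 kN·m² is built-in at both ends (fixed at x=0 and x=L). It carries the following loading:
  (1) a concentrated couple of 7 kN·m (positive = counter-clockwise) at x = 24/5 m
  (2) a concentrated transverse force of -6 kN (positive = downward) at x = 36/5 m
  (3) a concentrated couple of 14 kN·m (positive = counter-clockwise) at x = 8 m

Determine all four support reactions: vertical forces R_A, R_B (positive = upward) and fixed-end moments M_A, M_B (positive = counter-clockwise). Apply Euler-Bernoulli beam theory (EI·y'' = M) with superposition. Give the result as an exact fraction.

Load 1 — applied couple M₀=7 kN·m at a=24/5 m (b=L-a=36/5):
  R_A = 6M₀ab/L³ = 6·7·(24/5)·(36/5)/12³ = 21/25 kN
  M_A = M₀b(2a-b)/L² = 7·(36/5)·(2·(24/5)-(36/5))/12² = 21/25 kN·m
  R_B = -6M₀ab/L³ = -6·7·(24/5)·(36/5)/12³ = -21/25 kN
  M_B = M₀a(2b-a)/L² = 7·(24/5)·(2·(36/5)-(24/5))/12² = 56/25 kN·m
Load 2 — point force P=-6 kN at a=36/5 m (b=L-a=24/5):
  R_A = Pb²(3a+b)/L³ = (-6)·(24/5)²·(3·(36/5)+(24/5))/12³ = -264/125 kN
  M_A = Pab²/L² = (-6)·(36/5)·(24/5)²/12² = -864/125 kN·m
  R_B = Pa²(a+3b)/L³ = (-6)·(36/5)²·((36/5)+3·(24/5))/12³ = -486/125 kN
  M_B = -Pa²b/L² = -(-6)·(36/5)²·(24/5)/12² = 1296/125 kN·m
Load 3 — applied couple M₀=14 kN·m at a=8 m (b=L-a=4):
  R_A = 6M₀ab/L³ = 6·14·8·4/12³ = 14/9 kN
  M_A = M₀b(2a-b)/L² = 14·4·(2·8-4)/12² = 14/3 kN·m
  R_B = -6M₀ab/L³ = -6·14·8·4/12³ = -14/9 kN
  M_B = M₀a(2b-a)/L² = 14·8·(2·4-8)/12² = 0 kN·m
Superposition: R_A = 319/1125 kN, M_A = -527/375 kN·m, R_B = -7069/1125 kN, M_B = 1576/125 kN·m

R_A = 319/1125 kN, M_A = -527/375 kN·m, R_B = -7069/1125 kN, M_B = 1576/125 kN·m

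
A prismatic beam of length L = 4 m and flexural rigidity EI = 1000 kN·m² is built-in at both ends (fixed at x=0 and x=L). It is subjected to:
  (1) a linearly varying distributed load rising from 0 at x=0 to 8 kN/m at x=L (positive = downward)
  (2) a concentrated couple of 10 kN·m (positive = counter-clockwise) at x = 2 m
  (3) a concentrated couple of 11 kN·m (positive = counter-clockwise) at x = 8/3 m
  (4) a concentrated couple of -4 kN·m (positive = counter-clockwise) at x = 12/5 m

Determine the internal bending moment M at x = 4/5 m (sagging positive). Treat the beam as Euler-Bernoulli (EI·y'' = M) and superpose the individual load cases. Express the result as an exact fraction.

Load 1 — triangular load w₀=8 kN/m (0→w₀ over full span):
  M_1 = 3w₀Lx/20 - w₀L²/30 - w₀x³/(6L) = 3·8·4·(4/5)/20 - 8·4²/30 - 8·(4/5)³/(6·4) = -224/375 kN·m
Load 2 — applied couple M₀=10 kN·m at a=2 m (b=L-a=2):
  M_2 = R_Ax - M_A  [x≤a] with R_A=15/4, M_A=5/2 = (15/4)·(4/5) - (5/2) = 1/2 kN·m
Load 3 — applied couple M₀=11 kN·m at a=8/3 m (b=L-a=4/3):
  M_3 = R_Ax - M_A  [x≤a] with R_A=11/3, M_A=11/3 = (11/3)·(4/5) - (11/3) = -11/15 kN·m
Load 4 — applied couple M₀=-4 kN·m at a=12/5 m (b=L-a=8/5):
  M_4 = R_Ax - M_A  [x≤a] with R_A=-36/25, M_A=-32/25 = (-36/25)·(4/5) - (-32/25) = 16/125 kN·m
Superposition: M = Σ M_i = -527/750 kN·m ≈ -0.702667 kN·m

M(4/5) = -527/750 kN·m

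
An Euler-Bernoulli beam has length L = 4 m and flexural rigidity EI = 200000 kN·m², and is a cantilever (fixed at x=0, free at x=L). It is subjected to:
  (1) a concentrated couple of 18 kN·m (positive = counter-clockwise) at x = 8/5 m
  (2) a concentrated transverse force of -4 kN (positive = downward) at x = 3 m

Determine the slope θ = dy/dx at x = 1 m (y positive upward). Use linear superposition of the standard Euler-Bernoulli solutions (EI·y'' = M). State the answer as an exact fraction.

θ(1) = 7/50000 rad

Load 1 — applied couple M₀=18 kN·m at a=8/5 m (b=L-a=12/5):
  θ_1 = M₀x/EI  [x≤a] = 18·1/200000 = 9/100000 rad
Load 2 — point force P=-4 kN at a=3 m (b=L-a=1):
  θ_2 = -Px(2a-x)/(2EI)  [x≤a] = -(-4)·1·(2·3-1)/(2·200000) = 1/20000 rad
Superposition: θ = Σ θ_i = 7/50000 rad ≈ 0.000140 rad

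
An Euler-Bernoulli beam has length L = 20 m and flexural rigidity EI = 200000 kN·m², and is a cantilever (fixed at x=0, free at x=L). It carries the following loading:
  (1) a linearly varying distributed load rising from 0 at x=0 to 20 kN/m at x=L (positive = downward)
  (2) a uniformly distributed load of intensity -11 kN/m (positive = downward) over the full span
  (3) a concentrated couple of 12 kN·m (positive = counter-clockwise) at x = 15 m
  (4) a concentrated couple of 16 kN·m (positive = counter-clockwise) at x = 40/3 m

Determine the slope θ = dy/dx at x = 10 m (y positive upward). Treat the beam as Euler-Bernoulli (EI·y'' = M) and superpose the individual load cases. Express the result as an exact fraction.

θ(10) = -397/20000 rad

Load 1 — triangular load w₀=20 kN/m (0→w₀ over full span):
  θ_1 = (w₀Lx²/4-w₀L²x/3-w₀x⁴/(24L))/EI = (20·20·10²/4-20·20²·10/3-20·10⁴/(24·20))/200000 = -41/480 rad
Load 2 — uniform load w=-11 kN/m over full span:
  θ_2 = -wx(x²-3Lx+3L²)/(6EI) = -(-11)·10·(10²-3·20·10+3·20²)/(6·200000) = 77/1200 rad
Load 3 — applied couple M₀=12 kN·m at a=15 m (b=L-a=5):
  θ_3 = M₀x/EI  [x≤a] = 12·10/200000 = 3/5000 rad
Load 4 — applied couple M₀=16 kN·m at a=40/3 m (b=L-a=20/3):
  θ_4 = M₀x/EI  [x≤a] = 16·10/200000 = 1/1250 rad
Superposition: θ = Σ θ_i = -397/20000 rad ≈ -0.019850 rad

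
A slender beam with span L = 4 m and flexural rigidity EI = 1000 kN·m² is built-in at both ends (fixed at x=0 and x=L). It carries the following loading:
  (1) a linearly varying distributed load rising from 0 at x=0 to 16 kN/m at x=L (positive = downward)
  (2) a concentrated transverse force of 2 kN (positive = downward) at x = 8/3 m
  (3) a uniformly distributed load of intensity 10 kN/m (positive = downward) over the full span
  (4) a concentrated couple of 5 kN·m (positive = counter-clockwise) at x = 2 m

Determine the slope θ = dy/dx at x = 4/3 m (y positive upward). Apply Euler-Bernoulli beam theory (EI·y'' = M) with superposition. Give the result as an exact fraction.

Load 1 — triangular load w₀=16 kN/m (0→w₀ over full span):
  θ_1 = -w₀(2x(L-x)(L-2x)(x+2L)+x²(L-x)²)/(120LEI) = -16·(2·(4/3)·(4-(4/3))·(4-2·(4/3))·((4/3)+2·4)+(4/3)²·(4-(4/3))²)/(120·4·1000) = -512/151875 rad
Load 2 — point force P=2 kN at a=8/3 m (b=L-a=4/3):
  θ_2 = -Pb²x(2aL-(3a+b)x)/(2L³EI)  [x≤a] = -2·(4/3)²·(4/3)·(2·(8/3)·4-(3·(8/3)+(4/3))·(4/3))/(2·4³·1000) = -2/6075 rad
Load 3 — uniform load w=10 kN/m over full span:
  θ_3 = -wx(L-x)(L-2x)/(12EI) = -10·(4/3)·(4-(4/3))·(4-2·(4/3))/(12·1000) = -8/2025 rad
Load 4 — applied couple M₀=5 kN·m at a=2 m (b=L-a=2):
  θ_4 = (R_Ax²/2 - M_Ax)/EI  [x≤a] with R_A=15/8, M_A=5/4 = ((15/8)·(4/3)²/2 - (5/4)·(4/3))/1000 = 0 rad
Superposition: θ = Σ θ_i = -1162/151875 rad ≈ -0.007651 rad

θ(4/3) = -1162/151875 rad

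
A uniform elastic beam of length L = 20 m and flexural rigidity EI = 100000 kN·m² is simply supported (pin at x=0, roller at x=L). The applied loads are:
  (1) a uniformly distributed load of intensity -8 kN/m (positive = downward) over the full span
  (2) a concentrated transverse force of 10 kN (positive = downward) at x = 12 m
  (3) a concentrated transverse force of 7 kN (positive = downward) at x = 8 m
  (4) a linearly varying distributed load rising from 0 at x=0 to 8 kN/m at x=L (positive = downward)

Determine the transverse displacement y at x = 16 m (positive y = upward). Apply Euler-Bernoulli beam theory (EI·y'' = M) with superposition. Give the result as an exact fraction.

y(16) = 7358/234375 m

Load 1 — uniform load w=-8 kN/m over full span:
  y_1 = -wx(L³-2Lx²+x³)/(24EI) = -(-8)·16·(20³-2·20·16²+16³)/(24·100000) = 928/9375 m
Load 2 — point force P=10 kN at a=12 m (b=L-a=8):
  y_2 = -Pa(L-x)(2Lx-a²-x²)/(6LEI)  [x>a] = -10·12·(20-16)·(2·20·16-12²-16²)/(6·20·100000) = -6/625 m
Load 3 — point force P=7 kN at a=8 m (b=L-a=12):
  y_3 = -Pa(L-x)(2Lx-a²-x²)/(6LEI)  [x>a] = -7·8·(20-16)·(2·20·16-8²-16²)/(6·20·100000) = -56/9375 m
Load 4 — triangular load w₀=8 kN/m (0→w₀ over full span):
  y_4 = -w₀x(7L⁴-10L²x²+3x⁴)/(360LEI) = -8·16·(7·20⁴-10·20²·16²+3·16⁴)/(360·20·100000) = -4064/78125 m
Superposition: y = Σ y_i = 7358/234375 m ≈ 0.031394 m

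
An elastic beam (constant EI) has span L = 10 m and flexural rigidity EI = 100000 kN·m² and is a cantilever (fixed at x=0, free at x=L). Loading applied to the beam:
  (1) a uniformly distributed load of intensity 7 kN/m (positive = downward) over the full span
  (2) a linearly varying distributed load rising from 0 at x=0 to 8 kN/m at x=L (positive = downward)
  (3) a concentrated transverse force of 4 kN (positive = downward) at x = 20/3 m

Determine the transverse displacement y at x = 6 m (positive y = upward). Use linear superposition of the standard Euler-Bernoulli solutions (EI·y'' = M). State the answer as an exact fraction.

y(6) = -98823/1250000 m

Load 1 — uniform load w=7 kN/m over full span:
  y_1 = -wx²(x²-4Lx+6L²)/(24EI) = -7·6²·(6²-4·10·6+6·10²)/(24·100000) = -2079/50000 m
Load 2 — triangular load w₀=8 kN/m (0→w₀ over full span):
  y_2 = (w₀Lx³/12-w₀L²x²/6-w₀x⁵/(120L))/EI = (8·10·6³/12-8·10²·6²/6-8·6⁵/(120·10))/100000 = -5331/156250 m
Load 3 — point force P=4 kN at a=20/3 m (b=L-a=10/3):
  y_3 = -Px²(3a-x)/(6EI)  [x≤a] = -4·6²·(3·(20/3)-6)/(6·100000) = -21/6250 m
Superposition: y = Σ y_i = -98823/1250000 m ≈ -0.079058 m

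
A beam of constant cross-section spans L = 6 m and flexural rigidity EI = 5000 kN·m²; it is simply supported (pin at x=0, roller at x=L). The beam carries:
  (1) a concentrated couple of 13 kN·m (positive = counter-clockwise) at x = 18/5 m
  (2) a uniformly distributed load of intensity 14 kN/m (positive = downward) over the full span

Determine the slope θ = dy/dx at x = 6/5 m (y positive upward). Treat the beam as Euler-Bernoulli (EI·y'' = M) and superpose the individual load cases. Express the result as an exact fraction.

θ(6/5) = -3281/156250 rad

Load 1 — applied couple M₀=13 kN·m at a=18/5 m (b=L-a=12/5):
  θ_1 = (M₀x²/(2L)+C₁)/EI  [x≤a] with C₁=M₀(3b²-L²)/(6L)=-169/25 = (13·(6/5)²/(2·6)+(-169/25))/5000 = -13/12500 rad
Load 2 — uniform load w=14 kN/m over full span:
  θ_2 = -w(L³-6Lx²+4x³)/(24EI) = -14·(6³-6·6·(6/5)²+4·(6/5)³)/(24·5000) = -6237/312500 rad
Superposition: θ = Σ θ_i = -3281/156250 rad ≈ -0.020998 rad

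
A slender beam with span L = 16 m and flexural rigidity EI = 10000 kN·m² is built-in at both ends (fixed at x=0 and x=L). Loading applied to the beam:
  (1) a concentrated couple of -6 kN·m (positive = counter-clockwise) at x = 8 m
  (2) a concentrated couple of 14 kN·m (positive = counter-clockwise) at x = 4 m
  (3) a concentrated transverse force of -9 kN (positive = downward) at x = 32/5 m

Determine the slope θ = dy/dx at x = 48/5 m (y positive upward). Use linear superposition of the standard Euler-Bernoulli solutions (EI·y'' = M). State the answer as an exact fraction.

Load 1 — applied couple M₀=-6 kN·m at a=8 m (b=L-a=8):
  θ_1 = (R_Ax²/2 - M_Ax - M₀(x-a))/EI  [x>a] with R_A=-9/16, M_A=-3/2 = ((-9/16)·(48/5)²/2 - (-3/2)·(48/5) - (-6)·((48/5)-8))/10000 = -3/15625 rad
Load 2 — applied couple M₀=14 kN·m at a=4 m (b=L-a=12):
  θ_2 = (R_Ax²/2 - M_Ax - M₀(x-a))/EI  [x>a] with R_A=63/64, M_A=-21/8 = ((63/64)·(48/5)²/2 - (-21/8)·(48/5) - 14·((48/5)-4))/10000 = -49/62500 rad
Load 3 — point force P=-9 kN at a=32/5 m (b=L-a=48/5):
  θ_3 = Pa²(L-x)(2bL-(3b+a)(L-x))/(2L³EI)  [x>a] = (-9)·(32/5)²·(16-(48/5))·(2·(48/5)·16-(3·(48/5)+(32/5))·(16-(48/5)))/(2·16³·10000) = -4608/1953125 rad
Superposition: θ = Σ θ_i = -26057/7812500 rad ≈ -0.003335 rad

θ(48/5) = -26057/7812500 rad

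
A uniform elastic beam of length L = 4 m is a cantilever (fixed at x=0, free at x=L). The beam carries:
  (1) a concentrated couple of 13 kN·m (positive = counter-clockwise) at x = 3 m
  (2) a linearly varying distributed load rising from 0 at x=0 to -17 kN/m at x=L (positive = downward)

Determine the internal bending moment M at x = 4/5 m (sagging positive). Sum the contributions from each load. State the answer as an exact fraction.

M(4/5) = 28811/375 kN·m

Load 1 — applied couple M₀=13 kN·m at a=3 m (b=L-a=1):
  M_1 = M₀  [x≤a] = 13 = 13 kN·m
Load 2 — triangular load w₀=-17 kN/m (0→w₀ over full span):
  M_2 = w₀Lx/2 - w₀L²/3 - w₀x³/(6L) = (-17)·4·(4/5)/2 - (-17)·4²/3 - (-17)·(4/5)³/(6·4) = 23936/375 kN·m
Superposition: M = Σ M_i = 28811/375 kN·m ≈ 76.829333 kN·m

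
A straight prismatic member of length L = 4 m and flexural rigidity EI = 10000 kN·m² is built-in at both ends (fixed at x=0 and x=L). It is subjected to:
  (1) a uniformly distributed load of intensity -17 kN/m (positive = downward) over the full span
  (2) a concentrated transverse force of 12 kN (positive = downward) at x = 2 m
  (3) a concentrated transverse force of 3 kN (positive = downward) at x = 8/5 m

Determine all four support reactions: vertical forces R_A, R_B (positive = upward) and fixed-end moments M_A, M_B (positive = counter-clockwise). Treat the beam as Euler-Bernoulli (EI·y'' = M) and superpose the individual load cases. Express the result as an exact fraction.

R_A = -3257/125 kN, M_A = -5602/375 kN·m, R_B = -3368/125 kN, M_B = 5818/375 kN·m

Load 1 — uniform load w=-17 kN/m over full span:
  R_A = wL/2 = (-17)·4/2 = -34 kN
  M_A = wL²/12 = (-17)·4²/12 = -68/3 kN·m
  R_B = wL/2 = (-17)·4/2 = -34 kN
  M_B = -wL²/12 = -(-17)·4²/12 = 68/3 kN·m
Load 2 — point force P=12 kN at a=2 m (b=L-a=2):
  R_A = Pb²(3a+b)/L³ = 12·2²·(3·2+2)/4³ = 6 kN
  M_A = Pab²/L² = 12·2·2²/4² = 6 kN·m
  R_B = Pa²(a+3b)/L³ = 12·2²·(2+3·2)/4³ = 6 kN
  M_B = -Pa²b/L² = -12·2²·2/4² = -6 kN·m
Load 3 — point force P=3 kN at a=8/5 m (b=L-a=12/5):
  R_A = Pb²(3a+b)/L³ = 3·(12/5)²·(3·(8/5)+(12/5))/4³ = 243/125 kN
  M_A = Pab²/L² = 3·(8/5)·(12/5)²/4² = 216/125 kN·m
  R_B = Pa²(a+3b)/L³ = 3·(8/5)²·((8/5)+3·(12/5))/4³ = 132/125 kN
  M_B = -Pa²b/L² = -3·(8/5)²·(12/5)/4² = -144/125 kN·m
Superposition: R_A = -3257/125 kN, M_A = -5602/375 kN·m, R_B = -3368/125 kN, M_B = 5818/375 kN·m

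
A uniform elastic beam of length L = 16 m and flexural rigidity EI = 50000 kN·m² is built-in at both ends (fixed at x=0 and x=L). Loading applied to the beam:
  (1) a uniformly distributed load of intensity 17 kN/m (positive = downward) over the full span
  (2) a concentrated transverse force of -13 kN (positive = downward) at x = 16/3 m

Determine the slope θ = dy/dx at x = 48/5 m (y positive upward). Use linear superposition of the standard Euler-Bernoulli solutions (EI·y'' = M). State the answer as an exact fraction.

θ(48/5) = 17504/3515625 rad

Load 1 — uniform load w=17 kN/m over full span:
  θ_1 = -wx(L-x)(L-2x)/(12EI) = -17·(48/5)·(16-(48/5))·(16-2·(48/5))/(12·50000) = 2176/390625 rad
Load 2 — point force P=-13 kN at a=16/3 m (b=L-a=32/3):
  θ_2 = Pa²(L-x)(2bL-(3b+a)(L-x))/(2L³EI)  [x>a] = (-13)·(16/3)²·(16-(48/5))·(2·(32/3)·16-(3·(32/3)+(16/3))·(16-(48/5)))/(2·16³·50000) = -416/703125 rad
Superposition: θ = Σ θ_i = 17504/3515625 rad ≈ 0.004979 rad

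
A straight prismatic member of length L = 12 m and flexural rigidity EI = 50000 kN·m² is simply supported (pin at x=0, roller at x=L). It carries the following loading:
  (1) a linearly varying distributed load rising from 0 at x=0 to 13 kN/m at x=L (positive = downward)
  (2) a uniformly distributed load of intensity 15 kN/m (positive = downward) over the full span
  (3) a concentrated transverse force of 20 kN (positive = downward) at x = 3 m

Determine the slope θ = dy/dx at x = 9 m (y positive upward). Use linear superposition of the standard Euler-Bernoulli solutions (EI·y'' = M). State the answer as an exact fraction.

Load 1 — triangular load w₀=13 kN/m (0→w₀ over full span):
  θ_1 = -w₀(7L⁴-30L²x²+15x⁴)/(360LEI) = -13·(7·12⁴-30·12²·9²+15·9⁴)/(360·12·50000) = 51207/8000000 rad
Load 2 — uniform load w=15 kN/m over full span:
  θ_2 = -w(L³-6Lx²+4x³)/(24EI) = -15·(12³-6·12·9²+4·9³)/(24·50000) = 297/20000 rad
Load 3 — point force P=20 kN at a=3 m (b=L-a=9):
  θ_3 = -Pa(2L²-6Lx+3x²+a²)/(6LEI)  [x>a] = -20·3·(2·12²-6·12·9+3·9²+3²)/(6·12·50000) = 9/5000 rad
Superposition: θ = Σ θ_i = 184407/8000000 rad ≈ 0.023051 rad

θ(9) = 184407/8000000 rad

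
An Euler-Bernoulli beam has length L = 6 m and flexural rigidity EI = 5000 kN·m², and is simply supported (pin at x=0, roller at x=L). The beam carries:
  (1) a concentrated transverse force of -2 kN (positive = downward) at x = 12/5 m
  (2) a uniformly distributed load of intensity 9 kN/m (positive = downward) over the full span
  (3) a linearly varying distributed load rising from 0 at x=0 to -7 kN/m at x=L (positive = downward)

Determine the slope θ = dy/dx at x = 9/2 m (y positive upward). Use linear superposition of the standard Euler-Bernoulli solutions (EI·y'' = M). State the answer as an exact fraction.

θ(9/2) = 992451/160000000 rad

Load 1 — point force P=-2 kN at a=12/5 m (b=L-a=18/5):
  θ_1 = -Pa(2L²-6Lx+3x²+a²)/(6LEI)  [x>a] = -(-2)·(12/5)·(2·6²-6·6·(9/2)+3·(9/2)²+(12/5)²)/(6·6·5000) = -783/1250000 rad
Load 2 — uniform load w=9 kN/m over full span:
  θ_2 = -w(L³-6Lx²+4x³)/(24EI) = -9·(6³-6·6·(9/2)²+4·(9/2)³)/(24·5000) = 891/80000 rad
Load 3 — triangular load w₀=-7 kN/m (0→w₀ over full span):
  θ_3 = -w₀(7L⁴-30L²x²+15x⁴)/(360LEI) = -(-7)·(7·6⁴-30·6²·(9/2)²+15·(9/2)⁴)/(360·6·5000) = -27573/6400000 rad
Superposition: θ = Σ θ_i = 992451/160000000 rad ≈ 0.006203 rad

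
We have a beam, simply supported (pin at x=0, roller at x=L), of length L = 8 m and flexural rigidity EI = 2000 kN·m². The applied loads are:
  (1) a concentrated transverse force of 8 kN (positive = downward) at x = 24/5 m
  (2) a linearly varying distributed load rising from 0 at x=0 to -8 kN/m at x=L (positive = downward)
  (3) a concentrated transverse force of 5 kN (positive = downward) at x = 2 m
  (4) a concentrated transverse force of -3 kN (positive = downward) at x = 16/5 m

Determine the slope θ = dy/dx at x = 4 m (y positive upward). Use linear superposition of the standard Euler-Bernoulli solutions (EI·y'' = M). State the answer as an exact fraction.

Load 1 — point force P=8 kN at a=24/5 m (b=L-a=16/5):
  θ_1 = -Pb(L²-b²-3x²)/(6LEI)  [x≤a] = -8·(16/5)·(8²-(16/5)²-3·4²)/(6·8·2000) = -24/15625 rad
Load 2 — triangular load w₀=-8 kN/m (0→w₀ over full span):
  θ_2 = -w₀(7L⁴-30L²x²+15x⁴)/(360LEI) = -(-8)·(7·8⁴-30·8²·4²+15·4⁴)/(360·8·2000) = 14/5625 rad
Load 3 — point force P=5 kN at a=2 m (b=L-a=6):
  θ_3 = -Pa(2L²-6Lx+3x²+a²)/(6LEI)  [x>a] = -5·2·(2·8²-6·8·4+3·4²+2²)/(6·8·2000) = 1/800 rad
Load 4 — point force P=-3 kN at a=16/5 m (b=L-a=24/5):
  θ_4 = -Pa(2L²-6Lx+3x²+a²)/(6LEI)  [x>a] = -(-3)·(16/5)·(2·8²-6·8·4+3·4²+(16/5)²)/(6·8·2000) = -9/15625 rad
Superposition: θ = Σ θ_i = 7321/4500000 rad ≈ 0.001627 rad

θ(4) = 7321/4500000 rad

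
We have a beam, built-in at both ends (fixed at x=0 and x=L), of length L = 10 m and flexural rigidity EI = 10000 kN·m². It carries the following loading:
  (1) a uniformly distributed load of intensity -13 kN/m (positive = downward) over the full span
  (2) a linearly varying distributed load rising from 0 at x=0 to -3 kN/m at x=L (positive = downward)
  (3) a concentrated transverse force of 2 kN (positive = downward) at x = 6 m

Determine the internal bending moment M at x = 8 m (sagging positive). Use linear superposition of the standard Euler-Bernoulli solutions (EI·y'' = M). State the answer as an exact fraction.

M(8) = 1367/375 kN·m

Load 1 — uniform load w=-13 kN/m over full span:
  M_1 = wLx/2 - wL²/12 - wx²/2 = (-13)·10·8/2 - (-13)·10²/12 - (-13)·8²/2 = 13/3 kN·m
Load 2 — triangular load w₀=-3 kN/m (0→w₀ over full span):
  M_2 = 3w₀Lx/20 - w₀L²/30 - w₀x³/(6L) = 3·(-3)·10·8/20 - (-3)·10²/30 - (-3)·8³/(6·10) = -2/5 kN·m
Load 3 — point force P=2 kN at a=6 m (b=L-a=4):
  M_3 = Pa²(a+3b)(L-x)/L³ - Pa²b/L²  [x>a] = 2·6²·(6+3·4)·(10-8)/10³ - 2·6²·4/10² = -36/125 kN·m
Superposition: M = Σ M_i = 1367/375 kN·m ≈ 3.645333 kN·m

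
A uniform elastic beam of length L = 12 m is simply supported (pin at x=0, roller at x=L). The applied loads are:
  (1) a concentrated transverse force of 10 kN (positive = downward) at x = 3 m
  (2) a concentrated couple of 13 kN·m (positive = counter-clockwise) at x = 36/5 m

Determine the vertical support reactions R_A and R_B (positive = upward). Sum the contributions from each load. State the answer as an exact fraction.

Load 1 — point force P=10 kN at a=3 m (b=L-a=9):
  R_A = Pb/L = 10·9/12 = 15/2 kN
  R_B = Pa/L = 10·3/12 = 5/2 kN
Load 2 — applied couple M₀=13 kN·m at a=36/5 m (b=L-a=24/5):
  R_A = M₀/L = 13/12 kN
  R_B = -M₀/L = -13/12 kN
Superposition: R_A = 103/12 kN, R_B = 17/12 kN

R_A = 103/12 kN, R_B = 17/12 kN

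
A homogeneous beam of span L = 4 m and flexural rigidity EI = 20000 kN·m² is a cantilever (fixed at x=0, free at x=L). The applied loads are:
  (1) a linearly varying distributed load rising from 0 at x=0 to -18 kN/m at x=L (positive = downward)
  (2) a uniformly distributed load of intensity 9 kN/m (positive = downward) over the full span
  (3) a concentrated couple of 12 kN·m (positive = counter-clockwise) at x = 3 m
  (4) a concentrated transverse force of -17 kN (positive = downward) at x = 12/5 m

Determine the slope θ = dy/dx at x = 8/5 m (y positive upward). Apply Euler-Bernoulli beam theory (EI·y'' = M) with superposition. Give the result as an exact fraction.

Load 1 — triangular load w₀=-18 kN/m (0→w₀ over full span):
  θ_1 = (w₀Lx²/4-w₀L²x/3-w₀x⁴/(24L))/EI = ((-18)·4·(8/5)²/4-(-18)·4²·(8/5)/3-(-18)·(8/5)⁴/(24·4))/20000 = 2124/390625 rad
Load 2 — uniform load w=9 kN/m over full span:
  θ_2 = -wx(x²-3Lx+3L²)/(6EI) = -9·(8/5)·((8/5)²-3·4·(8/5)+3·4²)/(6·20000) = -294/78125 rad
Load 3 — applied couple M₀=12 kN·m at a=3 m (b=L-a=1):
  θ_3 = M₀x/EI  [x≤a] = 12·(8/5)/20000 = 3/3125 rad
Load 4 — point force P=-17 kN at a=12/5 m (b=L-a=8/5):
  θ_4 = -Px(2a-x)/(2EI)  [x≤a] = -(-17)·(8/5)·(2·(12/5)-(8/5))/(2·20000) = 34/15625 rad
Superposition: θ = Σ θ_i = 1879/390625 rad ≈ 0.004810 rad

θ(8/5) = 1879/390625 rad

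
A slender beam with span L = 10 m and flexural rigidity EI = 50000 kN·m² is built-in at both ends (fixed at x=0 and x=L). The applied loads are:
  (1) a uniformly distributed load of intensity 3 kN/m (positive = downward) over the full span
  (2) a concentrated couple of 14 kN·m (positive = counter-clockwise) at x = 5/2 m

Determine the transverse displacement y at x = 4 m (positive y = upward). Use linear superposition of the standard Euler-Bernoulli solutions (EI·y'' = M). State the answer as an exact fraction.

Load 1 — uniform load w=3 kN/m over full span:
  y_1 = -wx²(L-x)²/(24EI) = -3·4²·(10-4)²/(24·50000) = -9/6250 m
Load 2 — applied couple M₀=14 kN·m at a=5/2 m (b=L-a=15/2):
  y_2 = (R_Ax³/6 - M_Ax²/2 - M₀(x-a)²/2)/EI  [x>a] with R_A=63/40, M_A=-21/8 = ((63/40)·4³/6 - (-21/8)·4²/2 - 14·(4-(5/2))²/2)/50000 = 441/1000000 m
Superposition: y = Σ y_i = -999/1000000 m ≈ -0.000999 m

y(4) = -999/1000000 m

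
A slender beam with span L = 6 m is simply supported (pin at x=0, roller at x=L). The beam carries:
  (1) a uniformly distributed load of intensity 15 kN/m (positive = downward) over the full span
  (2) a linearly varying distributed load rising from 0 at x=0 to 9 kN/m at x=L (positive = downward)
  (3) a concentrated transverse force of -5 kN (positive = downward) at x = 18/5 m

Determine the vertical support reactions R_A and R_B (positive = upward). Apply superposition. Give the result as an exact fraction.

Load 1 — uniform load w=15 kN/m over full span:
  R_A = wL/2 = 15·6/2 = 45 kN
  R_B = wL/2 = 15·6/2 = 45 kN
Load 2 — triangular load w₀=9 kN/m (0→w₀ over full span):
  R_A = w₀L/6 = 9·6/6 = 9 kN
  R_B = w₀L/3 = 9·6/3 = 18 kN
Load 3 — point force P=-5 kN at a=18/5 m (b=L-a=12/5):
  R_A = Pb/L = (-5)·(12/5)/6 = -2 kN
  R_B = Pa/L = (-5)·(18/5)/6 = -3 kN
Superposition: R_A = 52 kN, R_B = 60 kN

R_A = 52 kN, R_B = 60 kN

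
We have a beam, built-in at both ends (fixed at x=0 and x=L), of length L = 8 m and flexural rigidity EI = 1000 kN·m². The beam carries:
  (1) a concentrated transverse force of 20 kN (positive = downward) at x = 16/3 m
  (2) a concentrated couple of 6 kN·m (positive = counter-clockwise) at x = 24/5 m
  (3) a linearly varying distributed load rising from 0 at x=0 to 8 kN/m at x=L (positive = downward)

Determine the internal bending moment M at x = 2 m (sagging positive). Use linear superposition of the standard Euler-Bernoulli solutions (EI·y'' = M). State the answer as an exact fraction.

Load 1 — point force P=20 kN at a=16/3 m (b=L-a=8/3):
  M_1 = Pb²(3a+b)x/L³ - Pab²/L²  [x≤a] = 20·(8/3)²·(3·(16/3)+(8/3))·2/8³ - 20·(16/3)·(8/3)²/8² = -40/27 kN·m
Load 2 — applied couple M₀=6 kN·m at a=24/5 m (b=L-a=16/5):
  M_2 = R_Ax - M_A  [x≤a] with R_A=27/25, M_A=48/25 = (27/25)·2 - (48/25) = 6/25 kN·m
Load 3 — triangular load w₀=8 kN/m (0→w₀ over full span):
  M_3 = 3w₀Lx/20 - w₀L²/30 - w₀x³/(6L) = 3·8·8·2/20 - 8·8²/30 - 8·2³/(6·8) = 4/5 kN·m
Superposition: M = Σ M_i = -298/675 kN·m ≈ -0.441481 kN·m

M(2) = -298/675 kN·m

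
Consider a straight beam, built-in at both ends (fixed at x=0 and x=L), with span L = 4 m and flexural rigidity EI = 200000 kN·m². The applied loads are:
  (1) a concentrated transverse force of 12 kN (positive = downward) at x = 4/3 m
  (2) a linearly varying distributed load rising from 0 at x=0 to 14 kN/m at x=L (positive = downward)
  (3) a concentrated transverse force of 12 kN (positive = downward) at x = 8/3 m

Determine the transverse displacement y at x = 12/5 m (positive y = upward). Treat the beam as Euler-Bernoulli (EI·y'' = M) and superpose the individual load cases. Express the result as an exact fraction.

Load 1 — point force P=12 kN at a=4/3 m (b=L-a=8/3):
  y_1 = -Pa²(L-x)²(3bL-(3b+a)(L-x))/(6L³EI)  [x>a] = -12·(4/3)²·(4-(12/5))²·(3·(8/3)·4-(3·(8/3)+(4/3))·(4-(12/5)))/(6·4³·200000) = -128/10546875 m
Load 2 — triangular load w₀=14 kN/m (0→w₀ over full span):
  y_2 = -w₀x²(L-x)²(x+2L)/(120LEI) = -14·(12/5)²·(4-(12/5))²·((12/5)+2·4)/(120·4·200000) = -1092/48828125 m
Load 3 — point force P=12 kN at a=8/3 m (b=L-a=4/3):
  y_3 = -Pb²x²(3aL-(3a+b)x)/(6L³EI)  [x≤a] = -12·(4/3)²·(12/5)²·(3·(8/3)·4-(3·(8/3)+(4/3))·(12/5))/(6·4³·200000) = -6/390625 m
Superposition: y = Σ y_i = -65734/1318359375 m ≈ -0.000050 m

y(12/5) = -65734/1318359375 m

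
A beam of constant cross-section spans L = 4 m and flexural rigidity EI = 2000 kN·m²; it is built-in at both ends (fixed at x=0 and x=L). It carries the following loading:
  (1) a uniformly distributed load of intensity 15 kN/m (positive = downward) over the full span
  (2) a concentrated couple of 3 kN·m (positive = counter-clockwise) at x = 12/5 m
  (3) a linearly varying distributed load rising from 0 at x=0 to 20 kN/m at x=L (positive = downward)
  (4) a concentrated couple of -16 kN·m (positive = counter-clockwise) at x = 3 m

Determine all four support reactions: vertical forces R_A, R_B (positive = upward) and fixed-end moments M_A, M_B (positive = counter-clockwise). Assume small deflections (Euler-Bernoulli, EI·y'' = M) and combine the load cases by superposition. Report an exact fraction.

Load 1 — uniform load w=15 kN/m over full span:
  R_A = wL/2 = 15·4/2 = 30 kN
  M_A = wL²/12 = 15·4²/12 = 20 kN·m
  R_B = wL/2 = 15·4/2 = 30 kN
  M_B = -wL²/12 = -15·4²/12 = -20 kN·m
Load 2 — applied couple M₀=3 kN·m at a=12/5 m (b=L-a=8/5):
  R_A = 6M₀ab/L³ = 6·3·(12/5)·(8/5)/4³ = 27/25 kN
  M_A = M₀b(2a-b)/L² = 3·(8/5)·(2·(12/5)-(8/5))/4² = 24/25 kN·m
  R_B = -6M₀ab/L³ = -6·3·(12/5)·(8/5)/4³ = -27/25 kN
  M_B = M₀a(2b-a)/L² = 3·(12/5)·(2·(8/5)-(12/5))/4² = 9/25 kN·m
Load 3 — triangular load w₀=20 kN/m (0→w₀ over full span):
  R_A = 3w₀L/20 = 3·20·4/20 = 12 kN
  M_A = w₀L²/30 = 20·4²/30 = 32/3 kN·m
  R_B = 7w₀L/20 = 7·20·4/20 = 28 kN
  M_B = -w₀L²/20 = -20·4²/20 = -16 kN·m
Load 4 — applied couple M₀=-16 kN·m at a=3 m (b=L-a=1):
  R_A = 6M₀ab/L³ = 6·(-16)·3·1/4³ = -9/2 kN
  M_A = M₀b(2a-b)/L² = (-16)·1·(2·3-1)/4² = -5 kN·m
  R_B = -6M₀ab/L³ = -6·(-16)·3·1/4³ = 9/2 kN
  M_B = M₀a(2b-a)/L² = (-16)·3·(2·1-3)/4² = 3 kN·m
Superposition: R_A = 1929/50 kN, M_A = 1997/75 kN·m, R_B = 3071/50 kN, M_B = -816/25 kN·m

R_A = 1929/50 kN, M_A = 1997/75 kN·m, R_B = 3071/50 kN, M_B = -816/25 kN·m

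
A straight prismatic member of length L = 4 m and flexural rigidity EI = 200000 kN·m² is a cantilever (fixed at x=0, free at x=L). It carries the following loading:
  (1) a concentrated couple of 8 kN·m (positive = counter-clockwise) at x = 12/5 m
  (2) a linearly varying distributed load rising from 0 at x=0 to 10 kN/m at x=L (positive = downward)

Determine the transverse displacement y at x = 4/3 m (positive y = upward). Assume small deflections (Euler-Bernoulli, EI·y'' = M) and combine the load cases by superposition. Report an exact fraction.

y(4/3) = -74/455625 m

Load 1 — applied couple M₀=8 kN·m at a=12/5 m (b=L-a=8/5):
  y_1 = M₀x²/(2EI)  [x≤a] = 8·(4/3)²/(2·200000) = 1/28125 m
Load 2 — triangular load w₀=10 kN/m (0→w₀ over full span):
  y_2 = (w₀Lx³/12-w₀L²x²/6-w₀x⁵/(120L))/EI = (10·4·(4/3)³/12-10·4²·(4/3)²/6-10·(4/3)⁵/(120·4))/200000 = -451/2278125 m
Superposition: y = Σ y_i = -74/455625 m ≈ -0.000162 m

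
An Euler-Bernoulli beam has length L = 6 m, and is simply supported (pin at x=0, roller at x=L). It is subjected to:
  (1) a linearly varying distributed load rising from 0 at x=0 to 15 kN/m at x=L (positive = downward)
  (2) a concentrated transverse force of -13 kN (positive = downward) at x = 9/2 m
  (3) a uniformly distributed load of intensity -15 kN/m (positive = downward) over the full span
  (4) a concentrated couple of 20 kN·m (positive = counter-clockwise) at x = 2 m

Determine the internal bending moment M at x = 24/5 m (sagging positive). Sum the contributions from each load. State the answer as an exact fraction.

Load 1 — triangular load w₀=15 kN/m (0→w₀ over full span):
  M_1 = w₀Lx/6 - w₀x³/(6L) = 15·6·(24/5)/6 - 15·(24/5)³/(6·6) = 648/25 kN·m
Load 2 — point force P=-13 kN at a=9/2 m (b=L-a=3/2):
  M_2 = Pa(L-x)/L  [x>a] = (-13)·(9/2)·(6-(24/5))/6 = -117/10 kN·m
Load 3 — uniform load w=-15 kN/m over full span:
  M_3 = wx(L-x)/2 = (-15)·(24/5)·(6-(24/5))/2 = -216/5 kN·m
Load 4 — applied couple M₀=20 kN·m at a=2 m (b=L-a=4):
  M_4 = M₀x/L - M₀  [x>a] = 20·(24/5)/6 - 20 = -4 kN·m
Superposition: M = Σ M_i = -1649/50 kN·m ≈ -32.980000 kN·m

M(24/5) = -1649/50 kN·m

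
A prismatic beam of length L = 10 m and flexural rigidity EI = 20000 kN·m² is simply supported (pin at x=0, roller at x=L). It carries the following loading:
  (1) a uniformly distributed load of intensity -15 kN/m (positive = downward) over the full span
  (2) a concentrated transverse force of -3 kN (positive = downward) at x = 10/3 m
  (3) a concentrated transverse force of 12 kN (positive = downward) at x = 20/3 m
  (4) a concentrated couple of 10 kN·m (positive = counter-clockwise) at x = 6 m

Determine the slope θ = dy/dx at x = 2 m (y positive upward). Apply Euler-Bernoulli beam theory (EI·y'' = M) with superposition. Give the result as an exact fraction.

θ(2) = 12193/540000 rad

Load 1 — uniform load w=-15 kN/m over full span:
  θ_1 = -w(L³-6Lx²+4x³)/(24EI) = -(-15)·(10³-6·10·2²+4·2³)/(24·20000) = 99/4000 rad
Load 2 — point force P=-3 kN at a=10/3 m (b=L-a=20/3):
  θ_2 = -Pb(L²-b²-3x²)/(6LEI)  [x≤a] = -(-3)·(20/3)·(10²-(20/3)²-3·2²)/(6·10·20000) = 49/67500 rad
Load 3 — point force P=12 kN at a=20/3 m (b=L-a=10/3):
  θ_3 = -Pb(L²-b²-3x²)/(6LEI)  [x≤a] = -12·(10/3)·(10²-(10/3)²-3·2²)/(6·10·20000) = -173/67500 rad
Load 4 — applied couple M₀=10 kN·m at a=6 m (b=L-a=4):
  θ_4 = (M₀x²/(2L)+C₁)/EI  [x≤a] with C₁=M₀(3b²-L²)/(6L)=-26/3 = (10·2²/(2·10)+(-26/3))/20000 = -1/3000 rad
Superposition: θ = Σ θ_i = 12193/540000 rad ≈ 0.022580 rad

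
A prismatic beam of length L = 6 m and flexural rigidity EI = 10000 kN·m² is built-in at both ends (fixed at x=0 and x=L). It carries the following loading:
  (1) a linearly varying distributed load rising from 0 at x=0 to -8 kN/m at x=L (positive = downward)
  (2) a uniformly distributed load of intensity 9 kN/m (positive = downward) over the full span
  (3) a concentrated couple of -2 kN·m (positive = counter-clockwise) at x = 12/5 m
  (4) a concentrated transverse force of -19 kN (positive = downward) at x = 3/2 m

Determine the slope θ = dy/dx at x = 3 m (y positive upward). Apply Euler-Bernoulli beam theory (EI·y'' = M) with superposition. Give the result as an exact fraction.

θ(3) = -3219/16000000 rad

Load 1 — triangular load w₀=-8 kN/m (0→w₀ over full span):
  θ_1 = -w₀(2x(L-x)(L-2x)(x+2L)+x²(L-x)²)/(120LEI) = -(-8)·(2·3·(6-3)·(6-2·3)·(3+2·6)+3²·(6-3)²)/(120·6·10000) = 9/100000 rad
Load 2 — uniform load w=9 kN/m over full span:
  θ_2 = -wx(L-x)(L-2x)/(12EI) = -9·3·(6-3)·(6-2·3)/(12·10000) = 0 rad
Load 3 — applied couple M₀=-2 kN·m at a=12/5 m (b=L-a=18/5):
  θ_3 = (R_Ax²/2 - M_Ax - M₀(x-a))/EI  [x>a] with R_A=-12/25, M_A=-6/25 = ((-12/25)·3²/2 - (-6/25)·3 - (-2)·(3-(12/5)))/10000 = -3/125000 rad
Load 4 — point force P=-19 kN at a=3/2 m (b=L-a=9/2):
  θ_4 = Pa²(L-x)(2bL-(3b+a)(L-x))/(2L³EI)  [x>a] = (-19)·(3/2)²·(6-3)·(2·(9/2)·6-(3·(9/2)+(3/2))·(6-3))/(2·6³·10000) = -171/640000 rad
Superposition: θ = Σ θ_i = -3219/16000000 rad ≈ -0.000201 rad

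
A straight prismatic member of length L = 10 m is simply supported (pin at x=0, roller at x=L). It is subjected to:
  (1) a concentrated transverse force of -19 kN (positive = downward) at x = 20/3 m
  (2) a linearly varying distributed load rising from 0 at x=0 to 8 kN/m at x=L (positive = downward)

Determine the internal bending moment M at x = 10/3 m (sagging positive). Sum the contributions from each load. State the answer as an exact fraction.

M(10/3) = 1490/81 kN·m

Load 1 — point force P=-19 kN at a=20/3 m (b=L-a=10/3):
  M_1 = Pbx/L  [x≤a] = (-19)·(10/3)·(10/3)/10 = -190/9 kN·m
Load 2 — triangular load w₀=8 kN/m (0→w₀ over full span):
  M_2 = w₀Lx/6 - w₀x³/(6L) = 8·10·(10/3)/6 - 8·(10/3)³/(6·10) = 3200/81 kN·m
Superposition: M = Σ M_i = 1490/81 kN·m ≈ 18.395062 kN·m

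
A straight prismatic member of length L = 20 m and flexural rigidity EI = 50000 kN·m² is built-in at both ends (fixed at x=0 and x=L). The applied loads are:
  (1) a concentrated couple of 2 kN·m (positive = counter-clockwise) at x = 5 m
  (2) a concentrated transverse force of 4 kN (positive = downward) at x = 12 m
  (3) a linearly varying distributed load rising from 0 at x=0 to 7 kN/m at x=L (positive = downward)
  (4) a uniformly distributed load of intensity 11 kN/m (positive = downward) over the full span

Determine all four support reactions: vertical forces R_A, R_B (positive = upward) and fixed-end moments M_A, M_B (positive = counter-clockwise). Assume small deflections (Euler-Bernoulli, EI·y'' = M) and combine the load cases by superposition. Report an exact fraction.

Load 1 — applied couple M₀=2 kN·m at a=5 m (b=L-a=15):
  R_A = 6M₀ab/L³ = 6·2·5·15/20³ = 9/80 kN
  M_A = M₀b(2a-b)/L² = 2·15·(2·5-15)/20² = -3/8 kN·m
  R_B = -6M₀ab/L³ = -6·2·5·15/20³ = -9/80 kN
  M_B = M₀a(2b-a)/L² = 2·5·(2·15-5)/20² = 5/8 kN·m
Load 2 — point force P=4 kN at a=12 m (b=L-a=8):
  R_A = Pb²(3a+b)/L³ = 4·8²·(3·12+8)/20³ = 176/125 kN
  M_A = Pab²/L² = 4·12·8²/20² = 192/25 kN·m
  R_B = Pa²(a+3b)/L³ = 4·12²·(12+3·8)/20³ = 324/125 kN
  M_B = -Pa²b/L² = -4·12²·8/20² = -288/25 kN·m
Load 3 — triangular load w₀=7 kN/m (0→w₀ over full span):
  R_A = 3w₀L/20 = 3·7·20/20 = 21 kN
  M_A = w₀L²/30 = 7·20²/30 = 280/3 kN·m
  R_B = 7w₀L/20 = 7·7·20/20 = 49 kN
  M_B = -w₀L²/20 = -7·20²/20 = -140 kN·m
Load 4 — uniform load w=11 kN/m over full span:
  R_A = wL/2 = 11·20/2 = 110 kN
  M_A = wL²/12 = 11·20²/12 = 1100/3 kN·m
  R_B = wL/2 = 11·20/2 = 110 kN
  M_B = -wL²/12 = -11·20²/12 = -1100/3 kN·m
Superposition: R_A = 265041/2000 kN, M_A = 93461/200 kN·m, R_B = 322959/2000 kN, M_B = -310537/600 kN·m

R_A = 265041/2000 kN, M_A = 93461/200 kN·m, R_B = 322959/2000 kN, M_B = -310537/600 kN·m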